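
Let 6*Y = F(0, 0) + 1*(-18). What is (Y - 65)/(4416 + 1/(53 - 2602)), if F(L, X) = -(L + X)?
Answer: -173332/11256383 ≈ -0.015399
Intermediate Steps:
F(L, X) = -L - X
Y = -3 (Y = ((-1*0 - 1*0) + 1*(-18))/6 = ((0 + 0) - 18)/6 = (0 - 18)/6 = (⅙)*(-18) = -3)
(Y - 65)/(4416 + 1/(53 - 2602)) = (-3 - 65)/(4416 + 1/(53 - 2602)) = -68/(4416 + 1/(-2549)) = -68/(4416 - 1/2549) = -68/11256383/2549 = -68*2549/11256383 = -173332/11256383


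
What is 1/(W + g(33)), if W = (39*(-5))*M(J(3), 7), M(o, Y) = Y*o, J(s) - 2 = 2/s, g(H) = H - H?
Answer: -1/3640 ≈ -0.00027473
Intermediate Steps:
g(H) = 0
J(s) = 2 + 2/s
W = -3640 (W = (39*(-5))*(7*(2 + 2/3)) = -1365*(2 + 2*(⅓)) = -1365*(2 + ⅔) = -1365*8/3 = -195*56/3 = -3640)
1/(W + g(33)) = 1/(-3640 + 0) = 1/(-3640) = -1/3640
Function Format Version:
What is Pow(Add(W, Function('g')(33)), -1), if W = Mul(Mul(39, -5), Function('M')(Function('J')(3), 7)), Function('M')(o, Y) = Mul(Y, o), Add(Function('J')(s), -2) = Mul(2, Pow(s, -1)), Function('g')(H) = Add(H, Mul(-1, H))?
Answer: Rational(-1, 3640) ≈ -0.00027473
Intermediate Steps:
Function('g')(H) = 0
Function('J')(s) = Add(2, Mul(2, Pow(s, -1)))
W = -3640 (W = Mul(Mul(39, -5), Mul(7, Add(2, Mul(2, Pow(3, -1))))) = Mul(-195, Mul(7, Add(2, Mul(2, Rational(1, 3))))) = Mul(-195, Mul(7, Add(2, Rational(2, 3)))) = Mul(-195, Mul(7, Rational(8, 3))) = Mul(-195, Rational(56, 3)) = -3640)
Pow(Add(W, Function('g')(33)), -1) = Pow(Add(-3640, 0), -1) = Pow(-3640, -1) = Rational(-1, 3640)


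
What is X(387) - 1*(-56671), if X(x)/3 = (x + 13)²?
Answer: 536671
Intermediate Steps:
X(x) = 3*(13 + x)² (X(x) = 3*(x + 13)² = 3*(13 + x)²)
X(387) - 1*(-56671) = 3*(13 + 387)² - 1*(-56671) = 3*400² + 56671 = 3*160000 + 56671 = 480000 + 56671 = 536671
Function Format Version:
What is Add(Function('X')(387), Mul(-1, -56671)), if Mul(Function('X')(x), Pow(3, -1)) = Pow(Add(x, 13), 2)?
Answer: 536671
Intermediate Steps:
Function('X')(x) = Mul(3, Pow(Add(13, x), 2)) (Function('X')(x) = Mul(3, Pow(Add(x, 13), 2)) = Mul(3, Pow(Add(13, x), 2)))
Add(Function('X')(387), Mul(-1, -56671)) = Add(Mul(3, Pow(Add(13, 387), 2)), Mul(-1, -56671)) = Add(Mul(3, Pow(400, 2)), 56671) = Add(Mul(3, 160000), 56671) = Add(480000, 56671) = 536671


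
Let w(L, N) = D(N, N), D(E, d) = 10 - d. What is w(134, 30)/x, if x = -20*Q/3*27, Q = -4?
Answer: -1/36 ≈ -0.027778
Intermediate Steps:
x = 720 (x = -(-80)/3*27 = -20*(-4/3)*27 = (80/3)*27 = 720)
w(L, N) = 10 - N
w(134, 30)/x = (10 - 1*30)/720 = (10 - 30)*(1/720) = -20*1/720 = -1/36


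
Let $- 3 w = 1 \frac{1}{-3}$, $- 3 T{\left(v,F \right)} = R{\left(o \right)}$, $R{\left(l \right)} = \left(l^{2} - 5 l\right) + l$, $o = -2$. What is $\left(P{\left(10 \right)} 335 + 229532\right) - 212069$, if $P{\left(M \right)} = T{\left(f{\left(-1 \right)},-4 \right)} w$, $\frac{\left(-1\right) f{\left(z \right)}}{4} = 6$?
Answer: $\frac{155827}{9} \approx 17314.0$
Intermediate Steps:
$f{\left(z \right)} = -24$ ($f{\left(z \right)} = \left(-4\right) 6 = -24$)
$R{\left(l \right)} = l^{2} - 4 l$
$T{\left(v,F \right)} = -4$ ($T{\left(v,F \right)} = - \frac{\left(-2\right) \left(-4 - 2\right)}{3} = - \frac{\left(-2\right) \left(-6\right)}{3} = \left(- \frac{1}{3}\right) 12 = -4$)
$w = \frac{1}{9}$ ($w = - \frac{1 \frac{1}{-3}}{3} = - \frac{1 \left(- \frac{1}{3}\right)}{3} = \left(- \frac{1}{3}\right) \left(- \frac{1}{3}\right) = \frac{1}{9} \approx 0.11111$)
$P{\left(M \right)} = - \frac{4}{9}$ ($P{\left(M \right)} = \left(-4\right) \frac{1}{9} = - \frac{4}{9}$)
$\left(P{\left(10 \right)} 335 + 229532\right) - 212069 = \left(\left(- \frac{4}{9}\right) 335 + 229532\right) - 212069 = \left(- \frac{1340}{9} + 229532\right) - 212069 = \frac{2064448}{9} - 212069 = \frac{155827}{9}$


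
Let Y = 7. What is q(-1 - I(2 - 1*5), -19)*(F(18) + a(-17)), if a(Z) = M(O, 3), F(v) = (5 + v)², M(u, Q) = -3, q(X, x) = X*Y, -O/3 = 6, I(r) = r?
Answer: 7364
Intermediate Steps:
O = -18 (O = -3*6 = -18)
q(X, x) = 7*X (q(X, x) = X*7 = 7*X)
a(Z) = -3
q(-1 - I(2 - 1*5), -19)*(F(18) + a(-17)) = (7*(-1 - (2 - 1*5)))*((5 + 18)² - 3) = (7*(-1 - (2 - 5)))*(23² - 3) = (7*(-1 - 1*(-3)))*(529 - 3) = (7*(-1 + 3))*526 = (7*2)*526 = 14*526 = 7364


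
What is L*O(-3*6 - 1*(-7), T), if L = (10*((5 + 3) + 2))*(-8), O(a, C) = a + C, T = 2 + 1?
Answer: 6400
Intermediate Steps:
T = 3
O(a, C) = C + a
L = -800 (L = (10*(8 + 2))*(-8) = (10*10)*(-8) = 100*(-8) = -800)
L*O(-3*6 - 1*(-7), T) = -800*(3 + (-3*6 - 1*(-7))) = -800*(3 + (-18 + 7)) = -800*(3 - 11) = -800*(-8) = 6400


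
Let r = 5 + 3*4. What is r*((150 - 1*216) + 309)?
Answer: 4131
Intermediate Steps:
r = 17 (r = 5 + 12 = 17)
r*((150 - 1*216) + 309) = 17*((150 - 1*216) + 309) = 17*((150 - 216) + 309) = 17*(-66 + 309) = 17*243 = 4131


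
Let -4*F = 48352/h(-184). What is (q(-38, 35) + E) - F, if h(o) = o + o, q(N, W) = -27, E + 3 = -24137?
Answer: -1113193/46 ≈ -24200.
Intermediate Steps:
E = -24140 (E = -3 - 24137 = -24140)
h(o) = 2*o
F = 1511/46 (F = -12088/(2*(-184)) = -12088/(-368) = -12088*(-1)/368 = -¼*(-3022/23) = 1511/46 ≈ 32.848)
(q(-38, 35) + E) - F = (-27 - 24140) - 1*1511/46 = -24167 - 1511/46 = -1113193/46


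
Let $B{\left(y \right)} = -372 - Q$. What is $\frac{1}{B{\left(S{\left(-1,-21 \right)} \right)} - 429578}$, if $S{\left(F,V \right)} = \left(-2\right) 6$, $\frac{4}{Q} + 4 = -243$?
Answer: $- \frac{247}{106197646} \approx -2.3259 \cdot 10^{-6}$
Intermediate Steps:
$Q = - \frac{4}{247}$ ($Q = \frac{4}{-4 - 243} = \frac{4}{-247} = 4 \left(- \frac{1}{247}\right) = - \frac{4}{247} \approx -0.016194$)
$S{\left(F,V \right)} = -12$
$B{\left(y \right)} = - \frac{91880}{247}$ ($B{\left(y \right)} = -372 - - \frac{4}{247} = -372 + \frac{4}{247} = - \frac{91880}{247}$)
$\frac{1}{B{\left(S{\left(-1,-21 \right)} \right)} - 429578} = \frac{1}{- \frac{91880}{247} - 429578} = \frac{1}{- \frac{106197646}{247}} = - \frac{247}{106197646}$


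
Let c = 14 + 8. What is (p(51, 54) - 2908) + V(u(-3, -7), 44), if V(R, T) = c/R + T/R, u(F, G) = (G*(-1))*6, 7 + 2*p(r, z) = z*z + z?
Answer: -19949/14 ≈ -1424.9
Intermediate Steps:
p(r, z) = -7/2 + z/2 + z**2/2 (p(r, z) = -7/2 + (z*z + z)/2 = -7/2 + (z**2 + z)/2 = -7/2 + (z + z**2)/2 = -7/2 + (z/2 + z**2/2) = -7/2 + z/2 + z**2/2)
u(F, G) = -6*G (u(F, G) = -G*6 = -6*G)
c = 22
V(R, T) = 22/R + T/R
(p(51, 54) - 2908) + V(u(-3, -7), 44) = ((-7/2 + (1/2)*54 + (1/2)*54**2) - 2908) + (22 + 44)/((-6*(-7))) = ((-7/2 + 27 + (1/2)*2916) - 2908) + 66/42 = ((-7/2 + 27 + 1458) - 2908) + (1/42)*66 = (2963/2 - 2908) + 11/7 = -2853/2 + 11/7 = -19949/14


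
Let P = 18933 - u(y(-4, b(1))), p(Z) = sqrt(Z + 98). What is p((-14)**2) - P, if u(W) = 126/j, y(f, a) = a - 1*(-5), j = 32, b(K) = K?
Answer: -302865/16 + 7*sqrt(6) ≈ -18912.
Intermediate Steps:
p(Z) = sqrt(98 + Z)
y(f, a) = 5 + a (y(f, a) = a + 5 = 5 + a)
u(W) = 63/16 (u(W) = 126/32 = 126*(1/32) = 63/16)
P = 302865/16 (P = 18933 - 1*63/16 = 18933 - 63/16 = 302865/16 ≈ 18929.)
p((-14)**2) - P = sqrt(98 + (-14)**2) - 1*302865/16 = sqrt(98 + 196) - 302865/16 = sqrt(294) - 302865/16 = 7*sqrt(6) - 302865/16 = -302865/16 + 7*sqrt(6)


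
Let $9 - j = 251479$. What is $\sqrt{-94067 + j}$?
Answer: $3 i \sqrt{38393} \approx 587.82 i$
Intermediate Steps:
$j = -251470$ ($j = 9 - 251479 = -251470$)
$\sqrt{-94067 + j} = \sqrt{-94067 - 251470} = \sqrt{-345537} = 3 i \sqrt{38393}$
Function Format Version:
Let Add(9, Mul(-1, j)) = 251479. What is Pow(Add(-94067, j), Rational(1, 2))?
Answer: Mul(3, I, Pow(38393, Rational(1, 2))) ≈ Mul(587.82, I)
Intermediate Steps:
j = -251470 (j = Add(9, Mul(-1, 251479)) = Add(9, -251479) = -251470)
Pow(Add(-94067, j), Rational(1, 2)) = Pow(Add(-94067, -251470), Rational(1, 2)) = Pow(-345537, Rational(1, 2)) = Mul(3, I, Pow(38393, Rational(1, 2)))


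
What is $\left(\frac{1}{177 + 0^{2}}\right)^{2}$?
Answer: $\frac{1}{31329} \approx 3.1919 \cdot 10^{-5}$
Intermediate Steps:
$\left(\frac{1}{177 + 0^{2}}\right)^{2} = \left(\frac{1}{177 + 0}\right)^{2} = \left(\frac{1}{177}\right)^{2} = \frac{1}{31329}$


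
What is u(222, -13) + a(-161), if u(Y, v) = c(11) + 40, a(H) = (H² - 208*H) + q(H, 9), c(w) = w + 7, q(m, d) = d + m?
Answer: 59315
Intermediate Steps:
c(w) = 7 + w
a(H) = 9 + H² - 207*H (a(H) = (H² - 208*H) + (9 + H) = 9 + H² - 207*H)
u(Y, v) = 58 (u(Y, v) = (7 + 11) + 40 = 18 + 40 = 58)
u(222, -13) + a(-161) = 58 + (9 + (-161)² - 207*(-161)) = 58 + (9 + 25921 + 33327) = 58 + 59257 = 59315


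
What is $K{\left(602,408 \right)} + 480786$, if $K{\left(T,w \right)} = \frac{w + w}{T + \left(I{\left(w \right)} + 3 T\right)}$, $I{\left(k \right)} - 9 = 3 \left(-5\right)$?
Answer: $\frac{577424394}{1201} \approx 4.8079 \cdot 10^{5}$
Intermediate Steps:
$I{\left(k \right)} = -6$ ($I{\left(k \right)} = 9 + 3 \left(-5\right) = 9 - 15 = -6$)
$K{\left(T,w \right)} = \frac{2 w}{-6 + 4 T}$ ($K{\left(T,w \right)} = \frac{w + w}{T + \left(-6 + 3 T\right)} = \frac{2 w}{-6 + 4 T}$)
$K{\left(602,408 \right)} + 480786 = \frac{408}{-3 + 2 \cdot 602} + 480786 = \frac{408}{-3 + 1204} + 480786 = \frac{408}{1201} + 480786 = \frac{577424394}{1201}$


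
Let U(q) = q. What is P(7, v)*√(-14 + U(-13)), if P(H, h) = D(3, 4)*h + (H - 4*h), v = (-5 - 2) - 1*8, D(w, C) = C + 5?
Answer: -204*I*√3 ≈ -353.34*I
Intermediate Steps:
D(w, C) = 5 + C
v = -15 (v = -7 - 8 = -15)
P(H, h) = H + 5*h (P(H, h) = (5 + 4)*h + (H - 4*h) = 9*h + (H - 4*h) = H + 5*h)
P(7, v)*√(-14 + U(-13)) = (7 + 5*(-15))*√(-14 - 13) = (7 - 75)*√(-27) = -204*I*√3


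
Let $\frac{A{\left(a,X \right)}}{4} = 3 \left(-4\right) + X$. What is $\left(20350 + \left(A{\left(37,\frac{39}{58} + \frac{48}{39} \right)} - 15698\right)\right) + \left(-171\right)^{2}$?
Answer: $\frac{12762435}{377} \approx 33853.0$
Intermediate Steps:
$A{\left(a,X \right)} = -48 + 4 X$ ($A{\left(a,X \right)} = 4 \left(3 \left(-4\right) + X\right) = 4 \left(-12 + X\right) = -48 + 4 X$)
$\left(20350 + \left(A{\left(37,\frac{39}{58} + \frac{48}{39} \right)} - 15698\right)\right) + \left(-171\right)^{2} = \left(20350 - \left(15746 - 4 \left(\frac{39}{58} + \frac{48}{39}\right)\right)\right) + \left(-171\right)^{2} = \left(20350 - \left(15746 - 4 \left(39 \cdot \frac{1}{58} + 48 \cdot \frac{1}{39}\right)\right)\right) + 29241 = \left(20350 - \left(15746 - 4 \left(\frac{39}{58} + \frac{16}{13}\right)\right)\right) + 29241 = \left(20350 + \left(\left(-48 + 4 \cdot \frac{1435}{754}\right) - 15698\right)\right) + 29241 = \left(20350 + \left(\left(-48 + \frac{2870}{377}\right) - 15698\right)\right) + 29241 = \left(20350 - \frac{5933372}{377}\right) + 29241 = \frac{1738578}{377} + 29241 = \frac{12762435}{377}$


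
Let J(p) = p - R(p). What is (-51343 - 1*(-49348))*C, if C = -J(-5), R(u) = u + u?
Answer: 9975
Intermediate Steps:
R(u) = 2*u
J(p) = -p (J(p) = p - 2*p = -p)
C = -5 (C = -(-1)*(-5) = -1*5 = -5)
(-51343 - 1*(-49348))*C = (-51343 - 1*(-49348))*(-5) = (-51343 + 49348)*(-5) = -1995*(-5) = 9975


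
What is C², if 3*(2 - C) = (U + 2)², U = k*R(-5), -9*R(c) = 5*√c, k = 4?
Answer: 2082244/59049 + 345920*I*√5/6561 ≈ 35.263 + 117.89*I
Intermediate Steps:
R(c) = -5*√c/9
U = -20*I*√5/9 (U = 4*(-5*I*√5/9) = -20*I*√5/9 ≈ -4.969*I)
C = 2 - (2 - 20*I*√5/9)²/3 (C = 2 - (-20*I*√5/9 + 2)²/3 = 2 - (2 - 20*I*√5/9)²/3 ≈ 8.8971 + 6.6254*I)
C² = (2162/243 + 80*I*√5/27)²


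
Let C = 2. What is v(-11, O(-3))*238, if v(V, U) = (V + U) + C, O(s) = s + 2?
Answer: -2380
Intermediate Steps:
O(s) = 2 + s
v(V, U) = 2 + U + V (v(V, U) = (V + U) + 2 = (U + V) + 2 = 2 + U + V)
v(-11, O(-3))*238 = (2 + (2 - 3) - 11)*238 = (2 - 1 - 11)*238 = -10*238 = -2380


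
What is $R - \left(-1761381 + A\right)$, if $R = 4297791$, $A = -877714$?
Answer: $6936886$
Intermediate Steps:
$R - \left(-1761381 + A\right) = 4297791 - \left(-1761381 - 877714\right) = 4297791 - -2639095 = 4297791 + 2639095 = 6936886$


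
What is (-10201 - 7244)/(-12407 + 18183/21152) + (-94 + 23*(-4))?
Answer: -48440134026/262414681 ≈ -184.59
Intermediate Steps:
(-10201 - 7244)/(-12407 + 18183/21152) + (-94 + 23*(-4)) = -17445/(-12407 + 18183*(1/21152)) + (-94 - 92) = -17445/(-12407 + 18183/21152) - 186 = -17445/(-262414681/21152) - 186 = -17445*(-21152/262414681) - 186 = 368996640/262414681 - 186 = -48440134026/262414681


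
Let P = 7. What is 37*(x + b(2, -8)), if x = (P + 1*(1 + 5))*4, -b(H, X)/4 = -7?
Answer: 2960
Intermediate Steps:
b(H, X) = 28 (b(H, X) = -4*(-7) = 28)
x = 52 (x = (7 + 1*(1 + 5))*4 = (7 + 1*6)*4 = (7 + 6)*4 = 13*4 = 52)
37*(x + b(2, -8)) = 37*(52 + 28) = 37*80 = 2960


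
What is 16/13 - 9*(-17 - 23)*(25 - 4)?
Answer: 98296/13 ≈ 7561.2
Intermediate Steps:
16/13 - 9*(-17 - 23)*(25 - 4) = 16*(1/13) - (-360)*21 = 16/13 - 9*(-840) = 16/13 + 7560 = 98296/13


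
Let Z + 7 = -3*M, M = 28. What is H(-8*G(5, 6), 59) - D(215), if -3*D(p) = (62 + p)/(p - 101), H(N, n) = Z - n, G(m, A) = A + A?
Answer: -51023/342 ≈ -149.19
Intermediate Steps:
Z = -91 (Z = -7 - 3*28 = -7 - 84 = -91)
G(m, A) = 2*A
H(N, n) = -91 - n
D(p) = -(62 + p)/(3*(-101 + p)) (D(p) = -(62 + p)/(3*(p - 101)) = -(62 + p)/(3*(-101 + p)))
H(-8*G(5, 6), 59) - D(215) = (-91 - 1*59) - (-62 - 1*215)/(3*(-101 + 215)) = (-91 - 59) - (-62 - 215)/(3*114) = -150 - (-277)/(3*114) = -150 - 1*(-277/342) = -150 + 277/342 = -51023/342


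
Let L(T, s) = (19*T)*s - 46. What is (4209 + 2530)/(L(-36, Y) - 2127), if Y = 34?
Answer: -6739/25429 ≈ -0.26501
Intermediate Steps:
L(T, s) = -46 + 19*T*s (L(T, s) = 19*T*s - 46 = -46 + 19*T*s)
(4209 + 2530)/(L(-36, Y) - 2127) = (4209 + 2530)/((-46 + 19*(-36)*34) - 2127) = 6739/((-46 - 23256) - 2127) = 6739/(-23302 - 2127) = 6739/(-25429) = 6739*(-1/25429) = -6739/25429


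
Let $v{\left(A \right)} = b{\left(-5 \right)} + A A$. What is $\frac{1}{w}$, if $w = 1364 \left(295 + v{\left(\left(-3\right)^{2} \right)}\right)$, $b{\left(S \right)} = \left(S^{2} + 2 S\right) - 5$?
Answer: $\frac{1}{526504} \approx 1.8993 \cdot 10^{-6}$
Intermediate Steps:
$b{\left(S \right)} = -5 + S^{2} + 2 S$
$v{\left(A \right)} = 10 + A^{2}$ ($v{\left(A \right)} = \left(-5 + \left(-5\right)^{2} + 2 \left(-5\right)\right) + A A = \left(-5 + 25 - 10\right) + A^{2} = 10 + A^{2}$)
$w = 526504$ ($w = 1364 \left(295 + \left(10 + \left(\left(-3\right)^{2}\right)^{2}\right)\right) = 1364 \left(295 + \left(10 + 9^{2}\right)\right) = 1364 \left(295 + \left(10 + 81\right)\right) = 1364 \left(295 + 91\right) = 1364 \cdot 386 = 526504$)
$\frac{1}{w} = \frac{1}{526504}$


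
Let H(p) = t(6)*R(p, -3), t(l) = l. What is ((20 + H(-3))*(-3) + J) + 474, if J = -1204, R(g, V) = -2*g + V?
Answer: -844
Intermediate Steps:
R(g, V) = V - 2*g
H(p) = -18 - 12*p (H(p) = 6*(-3 - 2*p) = -18 - 12*p)
((20 + H(-3))*(-3) + J) + 474 = ((20 + (-18 - 12*(-3)))*(-3) - 1204) + 474 = ((20 + (-18 + 36))*(-3) - 1204) + 474 = ((20 + 18)*(-3) - 1204) + 474 = (38*(-3) - 1204) + 474 = (-114 - 1204) + 474 = -1318 + 474 = -844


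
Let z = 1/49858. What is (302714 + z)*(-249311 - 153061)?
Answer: -3036442882131018/24929 ≈ -1.2180e+11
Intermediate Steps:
z = 1/49858 ≈ 2.0057e-5
(302714 + z)*(-249311 - 153061) = (302714 + 1/49858)*(-249311 - 153061) = (15092714613/49858)*(-402372) = -3036442882131018/24929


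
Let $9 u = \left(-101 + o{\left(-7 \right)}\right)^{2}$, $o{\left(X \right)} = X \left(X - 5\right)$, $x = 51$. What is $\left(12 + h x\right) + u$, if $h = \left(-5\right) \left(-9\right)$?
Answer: $\frac{21052}{9} \approx 2339.1$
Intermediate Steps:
$h = 45$
$o{\left(X \right)} = X \left(-5 + X\right)$
$u = \frac{289}{9}$ ($u = \frac{\left(-101 - 7 \left(-5 - 7\right)\right)^{2}}{9} = \frac{\left(-101 - -84\right)^{2}}{9} = \frac{\left(-101 + 84\right)^{2}}{9} = \frac{\left(-17\right)^{2}}{9} = \frac{1}{9} \cdot 289 = \frac{289}{9} \approx 32.111$)
$\left(12 + h x\right) + u = \left(12 + 45 \cdot 51\right) + \frac{289}{9} = \left(12 + 2295\right) + \frac{289}{9} = 2307 + \frac{289}{9} = \frac{21052}{9}$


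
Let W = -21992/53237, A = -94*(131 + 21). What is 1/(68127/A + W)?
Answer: -760650256/3941098795 ≈ -0.19300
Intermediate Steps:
A = -14288 (A = -94*152 = -14288)
W = -21992/53237 (W = -21992*1/53237 = -21992/53237 ≈ -0.41310)
1/(68127/A + W) = 1/(68127/(-14288) - 21992/53237) = 1/(68127*(-1/14288) - 21992/53237) = 1/(-68127/14288 - 21992/53237) = 1/(-3941098795/760650256) = -760650256/3941098795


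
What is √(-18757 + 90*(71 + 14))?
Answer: I*√11107 ≈ 105.39*I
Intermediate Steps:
√(-18757 + 90*(71 + 14)) = √(-18757 + 90*85) = √(-18757 + 7650) = √(-11107) = I*√11107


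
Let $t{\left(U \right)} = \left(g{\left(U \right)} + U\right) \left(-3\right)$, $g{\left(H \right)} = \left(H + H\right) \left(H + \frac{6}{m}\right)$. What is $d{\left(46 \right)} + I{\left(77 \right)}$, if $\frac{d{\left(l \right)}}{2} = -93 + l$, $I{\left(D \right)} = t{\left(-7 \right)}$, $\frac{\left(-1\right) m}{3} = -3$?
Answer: $-339$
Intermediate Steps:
$m = 9$ ($m = \left(-3\right) \left(-3\right) = 9$)
$g{\left(H \right)} = 2 H \left(\frac{2}{3} + H\right)$ ($g{\left(H \right)} = \left(H + H\right) \left(H + \frac{6}{9}\right) = 2 H \left(H + 6 \cdot \frac{1}{9}\right) = 2 H \left(H + \frac{2}{3}\right) = 2 H \left(\frac{2}{3} + H\right)$)
$t{\left(U \right)} = - 3 U - 2 U \left(2 + 3 U\right)$ ($t{\left(U \right)} = \left(\frac{2 U \left(2 + 3 U\right)}{3} + U\right) \left(-3\right) = \left(U + \frac{2 U \left(2 + 3 U\right)}{3}\right) \left(-3\right) = - 3 U - 2 U \left(2 + 3 U\right)$)
$I{\left(D \right)} = -245$ ($I{\left(D \right)} = - 7 \left(-7 - -42\right) = - 7 \left(-7 + 42\right) = \left(-7\right) 35 = -245$)
$d{\left(l \right)} = -186 + 2 l$ ($d{\left(l \right)} = 2 \left(-93 + l\right) = -186 + 2 l$)
$d{\left(46 \right)} + I{\left(77 \right)} = \left(-186 + 2 \cdot 46\right) - 245 = \left(-186 + 92\right) - 245 = -94 - 245 = -339$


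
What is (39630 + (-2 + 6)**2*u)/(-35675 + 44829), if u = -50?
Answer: 19415/4577 ≈ 4.2419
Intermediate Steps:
(39630 + (-2 + 6)**2*u)/(-35675 + 44829) = (39630 + (-2 + 6)**2*(-50))/(-35675 + 44829) = (39630 + 4**2*(-50))/9154 = (39630 + 16*(-50))*(1/9154) = (39630 - 800)*(1/9154) = 38830*(1/9154) = 19415/4577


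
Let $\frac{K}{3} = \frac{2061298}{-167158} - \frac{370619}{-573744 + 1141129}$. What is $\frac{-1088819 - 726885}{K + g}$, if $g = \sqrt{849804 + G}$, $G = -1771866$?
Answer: $\frac{26509102458087761690876978280}{346156931575373885012936459} + \frac{2041573858804155526741590700 i \sqrt{922062}}{1038470794726121655038809377} \approx 76.581 + 1887.8 i$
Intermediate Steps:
$g = i \sqrt{922062}$ ($g = \sqrt{849804 - 1771866} = \sqrt{-922062} = i \sqrt{922062} \approx 960.24 i$)
$K = - \frac{1847252244798}{47421470915}$ ($K = 3 \left(\frac{2061298}{-167158} - \frac{370619}{-573744 + 1141129}\right) = 3 \left(2061298 \left(- \frac{1}{167158}\right) - \frac{370619}{567385}\right) = 3 \left(- \frac{1030649}{83579} - \frac{370619}{567385}\right) = 3 \left(- \frac{615750748266}{47421470915}\right) = - \frac{1847252244798}{47421470915} \approx -38.954$)
$\frac{-1088819 - 726885}{K + g} = \frac{-1088819 - 726885}{- \frac{1847252244798}{47421470915} + i \sqrt{922062}} = - \frac{1815704}{- \frac{1847252244798}{47421470915} + i \sqrt{922062}}$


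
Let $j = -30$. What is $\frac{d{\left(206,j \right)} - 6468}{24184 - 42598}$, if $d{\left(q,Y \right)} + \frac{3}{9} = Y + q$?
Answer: $\frac{18877}{55242} \approx 0.34171$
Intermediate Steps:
$d{\left(q,Y \right)} = - \frac{1}{3} + Y + q$ ($d{\left(q,Y \right)} = - \frac{1}{3} + \left(Y + q\right) = - \frac{1}{3} + Y + q$)
$\frac{d{\left(206,j \right)} - 6468}{24184 - 42598} = \frac{\left(- \frac{1}{3} - 30 + 206\right) - 6468}{24184 - 42598} = \frac{\frac{527}{3} - 6468}{-18414} = \left(- \frac{18877}{3}\right) \left(- \frac{1}{18414}\right) = \frac{18877}{55242}$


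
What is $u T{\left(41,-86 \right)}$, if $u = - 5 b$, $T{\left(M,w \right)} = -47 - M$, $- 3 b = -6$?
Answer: $880$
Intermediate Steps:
$b = 2$ ($b = \left(- \frac{1}{3}\right) \left(-6\right) = 2$)
$u = -10$ ($u = \left(-5\right) 2 = -10$)
$u T{\left(41,-86 \right)} = - 10 \left(-47 - 41\right) = \left(-10\right) \left(-88\right) = 880$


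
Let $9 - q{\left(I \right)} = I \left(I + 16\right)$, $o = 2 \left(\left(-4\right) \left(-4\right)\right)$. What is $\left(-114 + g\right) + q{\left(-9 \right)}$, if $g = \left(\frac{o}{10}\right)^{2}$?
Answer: $- \frac{794}{25} \approx -31.76$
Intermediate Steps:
$o = 32$ ($o = 2 \cdot 16 = 32$)
$g = \frac{256}{25}$ ($g = \left(\frac{32}{10}\right)^{2} = \left(32 \cdot \frac{1}{10}\right)^{2} = \left(\frac{16}{5}\right)^{2} = \frac{256}{25} \approx 10.24$)
$q{\left(I \right)} = 9 - I \left(16 + I\right)$ ($q{\left(I \right)} = 9 - I \left(I + 16\right) = 9 - I \left(16 + I\right)$)
$\left(-114 + g\right) + q{\left(-9 \right)} = \left(-114 + \frac{256}{25}\right) - -72 = - \frac{2594}{25} + \left(9 - 81 + 144\right) = - \frac{2594}{25} + 72 = - \frac{794}{25}$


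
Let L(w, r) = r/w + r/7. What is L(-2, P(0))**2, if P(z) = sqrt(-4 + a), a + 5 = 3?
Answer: -75/98 ≈ -0.76531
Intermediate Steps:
a = -2 (a = -5 + 3 = -2)
P(z) = I*sqrt(6) (P(z) = sqrt(-4 - 2) = sqrt(-6) = I*sqrt(6))
L(w, r) = r/7 + r/w (L(w, r) = r/w + r*(1/7) = r/w + r/7 = r/7 + r/w)
L(-2, P(0))**2 = ((I*sqrt(6))/7 + (I*sqrt(6))/(-2))**2 = (I*sqrt(6)/7 + (I*sqrt(6))*(-1/2))**2 = (I*sqrt(6)/7 - I*sqrt(6)/2)**2 = (-5*I*sqrt(6)/14)**2 = -75/98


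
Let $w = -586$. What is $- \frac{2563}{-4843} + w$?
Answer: $- \frac{2835435}{4843} \approx -585.47$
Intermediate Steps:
$- \frac{2563}{-4843} + w = - \frac{2563}{-4843} - 586 = \left(-2563\right) \left(- \frac{1}{4843}\right) - 586 = \frac{2563}{4843} - 586 = - \frac{2835435}{4843}$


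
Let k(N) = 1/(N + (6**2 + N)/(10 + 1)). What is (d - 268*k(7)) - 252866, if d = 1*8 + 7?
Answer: -7586267/30 ≈ -2.5288e+5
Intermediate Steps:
d = 15 (d = 8 + 7 = 15)
k(N) = 1/(36/11 + 12*N/11) (k(N) = 1/(N + (36 + N)/11) = 1/(N + (36 + N)*(1/11)) = 1/(N + (36/11 + N/11)) = 1/(36/11 + 12*N/11))
(d - 268*k(7)) - 252866 = (15 - 737/(3*(3 + 7))) - 252866 = (15 - 737/(3*10)) - 252866 = (15 - 268*11/120) - 252866 = (15 - 737/30) - 252866 = -287/30 - 252866 = -7586267/30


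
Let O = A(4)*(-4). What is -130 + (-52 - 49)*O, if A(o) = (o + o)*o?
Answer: 12798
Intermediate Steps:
A(o) = 2*o² (A(o) = (2*o)*o = 2*o²)
O = -128 (O = (2*4²)*(-4) = (2*16)*(-4) = 32*(-4) = -128)
-130 + (-52 - 49)*O = -130 + (-52 - 49)*(-128) = -130 - 101*(-128) = -130 + 12928 = 12798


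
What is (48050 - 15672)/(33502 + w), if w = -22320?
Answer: 16189/5591 ≈ 2.8955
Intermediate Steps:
(48050 - 15672)/(33502 + w) = (48050 - 15672)/(33502 - 22320) = 32378/11182 = 32378*(1/11182) = 16189/5591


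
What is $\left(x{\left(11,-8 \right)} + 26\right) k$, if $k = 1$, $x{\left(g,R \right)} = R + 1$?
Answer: $19$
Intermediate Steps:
$x{\left(g,R \right)} = 1 + R$
$\left(x{\left(11,-8 \right)} + 26\right) k = \left(\left(1 - 8\right) + 26\right) 1 = \left(-7 + 26\right) 1 = 19 \cdot 1 = 19$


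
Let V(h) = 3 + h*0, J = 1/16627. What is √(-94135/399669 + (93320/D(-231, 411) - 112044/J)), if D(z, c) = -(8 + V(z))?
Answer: I*√36007318269298882357863/4396359 ≈ 43162.0*I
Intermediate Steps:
J = 1/16627 ≈ 6.0143e-5
V(h) = 3 (V(h) = 3 + 0 = 3)
D(z, c) = -11 (D(z, c) = -(8 + 3) = -1*11 = -11)
√(-94135/399669 + (93320/D(-231, 411) - 112044/J)) = √(-94135/399669 + (93320/(-11) - 112044/1/16627)) = √(-94135*1/399669 + (93320*(-1/11) - 112044*16627)) = √(-94135/399669 + (-93320/11 - 1862955588)) = √(-94135/399669 - 20492604788/11) = √(-8190258864050657/4396359) = I*√36007318269298882357863/4396359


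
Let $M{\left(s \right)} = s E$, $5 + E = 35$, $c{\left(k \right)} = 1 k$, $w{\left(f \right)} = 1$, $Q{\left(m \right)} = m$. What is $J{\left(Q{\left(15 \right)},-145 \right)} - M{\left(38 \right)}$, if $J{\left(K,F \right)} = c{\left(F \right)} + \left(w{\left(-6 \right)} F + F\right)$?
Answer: $-1575$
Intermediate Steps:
$c{\left(k \right)} = k$
$E = 30$ ($E = -5 + 35 = 30$)
$M{\left(s \right)} = 30 s$ ($M{\left(s \right)} = s 30 = 30 s$)
$J{\left(K,F \right)} = 3 F$ ($J{\left(K,F \right)} = F + \left(1 F + F\right) = F + \left(F + F\right) = F + 2 F = 3 F$)
$J{\left(Q{\left(15 \right)},-145 \right)} - M{\left(38 \right)} = 3 \left(-145\right) - 30 \cdot 38 = -435 - 1140 = -1575$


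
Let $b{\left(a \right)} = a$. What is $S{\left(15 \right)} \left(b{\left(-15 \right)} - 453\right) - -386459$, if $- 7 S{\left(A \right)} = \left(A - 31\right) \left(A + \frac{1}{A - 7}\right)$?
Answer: $\frac{2591957}{7} \approx 3.7028 \cdot 10^{5}$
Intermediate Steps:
$S{\left(A \right)} = - \frac{\left(-31 + A\right) \left(A + \frac{1}{-7 + A}\right)}{7}$ ($S{\left(A \right)} = - \frac{\left(A - 31\right) \left(A + \frac{1}{A - 7}\right)}{7} = - \frac{\left(-31 + A\right) \left(A + \frac{1}{-7 + A}\right)}{7}$)
$S{\left(15 \right)} \left(b{\left(-15 \right)} - 453\right) - -386459 = \frac{31 - 15^{3} - 3270 + 38 \cdot 15^{2}}{7 \left(-7 + 15\right)} \left(-15 - 453\right) - -386459 = \frac{31 - 3375 - 3270 + 38 \cdot 225}{7 \cdot 8} \left(-468\right) + 386459 = \frac{1}{7} \cdot \frac{1}{8} \left(31 - 3375 - 3270 + 8550\right) \left(-468\right) + 386459 = \frac{1}{7} \cdot \frac{1}{8} \cdot 1936 \left(-468\right) + 386459 = \frac{242}{7} \left(-468\right) + 386459 = - \frac{113256}{7} + 386459 = \frac{2591957}{7}$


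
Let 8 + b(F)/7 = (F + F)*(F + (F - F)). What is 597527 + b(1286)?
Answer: 23750615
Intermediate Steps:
b(F) = -56 + 14*F² (b(F) = -56 + 7*((F + F)*(F + (F - F))) = -56 + 7*((2*F)*(F + 0)) = -56 + 7*((2*F)*F) = -56 + 7*(2*F²) = -56 + 14*F²)
597527 + b(1286) = 597527 + (-56 + 14*1286²) = 597527 + (-56 + 14*1653796) = 597527 + (-56 + 23153144) = 597527 + 23153088 = 23750615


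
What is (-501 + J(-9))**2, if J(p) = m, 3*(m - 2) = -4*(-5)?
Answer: 2181529/9 ≈ 2.4239e+5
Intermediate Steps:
m = 26/3 (m = 2 + (-4*(-5))/3 = 2 + (1/3)*20 = 2 + 20/3 = 26/3 ≈ 8.6667)
J(p) = 26/3
(-501 + J(-9))**2 = (-501 + 26/3)**2 = (-1477/3)**2 = 2181529/9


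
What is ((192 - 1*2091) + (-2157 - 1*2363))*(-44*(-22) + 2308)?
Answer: -21028644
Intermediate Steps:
((192 - 1*2091) + (-2157 - 1*2363))*(-44*(-22) + 2308) = ((192 - 2091) + (-2157 - 2363))*(968 + 2308) = (-1899 - 4520)*3276 = -6419*3276 = -21028644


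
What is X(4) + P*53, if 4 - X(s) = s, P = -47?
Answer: -2491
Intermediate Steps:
X(s) = 4 - s
X(4) + P*53 = (4 - 1*4) - 47*53 = (4 - 4) - 2491 = 0 - 2491 = -2491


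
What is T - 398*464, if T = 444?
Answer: -184228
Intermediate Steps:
T - 398*464 = 444 - 398*464 = 444 - 184672 = -184228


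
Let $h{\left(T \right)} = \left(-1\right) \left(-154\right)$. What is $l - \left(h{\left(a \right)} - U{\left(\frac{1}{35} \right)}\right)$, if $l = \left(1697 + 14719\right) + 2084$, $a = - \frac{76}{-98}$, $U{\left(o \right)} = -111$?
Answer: $18235$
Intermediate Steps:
$a = \frac{38}{49}$ ($a = \left(-76\right) \left(- \frac{1}{98}\right) = \frac{38}{49} \approx 0.77551$)
$h{\left(T \right)} = 154$
$l = 18500$ ($l = 16416 + 2084 = 18500$)
$l - \left(h{\left(a \right)} - U{\left(\frac{1}{35} \right)}\right) = 18500 - \left(154 - -111\right) = 18500 - \left(154 + 111\right) = 18500 - 265 = 18235$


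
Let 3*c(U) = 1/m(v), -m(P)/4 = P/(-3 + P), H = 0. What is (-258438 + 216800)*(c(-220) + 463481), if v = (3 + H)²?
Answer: -173685776083/9 ≈ -1.9298e+10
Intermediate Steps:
v = 9 (v = (3 + 0)² = 3² = 9)
m(P) = -4*P/(-3 + P)
c(U) = -1/18 (c(U) = 1/(3*((-4*9/(-3 + 9)))) = 1/(3*((-4*9/6))) = 1/(3*((-4*9*⅙))) = (⅓)/(-6) = (⅓)*(-⅙) = -1/18)
(-258438 + 216800)*(c(-220) + 463481) = (-258438 + 216800)*(-1/18 + 463481) = -41638*8342657/18 = -173685776083/9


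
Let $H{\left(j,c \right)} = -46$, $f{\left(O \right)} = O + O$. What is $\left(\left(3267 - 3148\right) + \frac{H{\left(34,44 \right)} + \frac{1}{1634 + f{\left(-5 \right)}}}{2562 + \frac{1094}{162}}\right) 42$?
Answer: $\frac{120613595163}{24136004} \approx 4997.3$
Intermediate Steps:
$f{\left(O \right)} = 2 O$
$\left(\left(3267 - 3148\right) + \frac{H{\left(34,44 \right)} + \frac{1}{1634 + f{\left(-5 \right)}}}{2562 + \frac{1094}{162}}\right) 42 = \left(\left(3267 - 3148\right) + \frac{-46 + \frac{1}{1634 + 2 \left(-5\right)}}{2562 + \frac{1094}{162}}\right) 42 = \left(119 + \frac{-46 + \frac{1}{1634 - 10}}{2562 + 1094 \cdot \frac{1}{162}}\right) 42 = \left(119 + \frac{-46 + \frac{1}{1624}}{2562 + \frac{547}{81}}\right) 42 = \left(119 + \frac{-46 + \frac{1}{1624}}{\frac{208069}{81}}\right) 42 = \left(119 - \frac{6050943}{337904056}\right) 42 = \frac{40204531721}{337904056} \cdot 42 = \frac{120613595163}{24136004}$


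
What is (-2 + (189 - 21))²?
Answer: 27556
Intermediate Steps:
(-2 + (189 - 21))² = (-2 + 168)² = 166² = 27556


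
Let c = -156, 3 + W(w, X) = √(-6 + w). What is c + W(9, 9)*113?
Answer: -495 + 113*√3 ≈ -299.28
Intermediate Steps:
W(w, X) = -3 + √(-6 + w)
c + W(9, 9)*113 = -156 + (-3 + √(-6 + 9))*113 = -156 + (-3 + √3)*113 = -156 + (-339 + 113*√3) = -495 + 113*√3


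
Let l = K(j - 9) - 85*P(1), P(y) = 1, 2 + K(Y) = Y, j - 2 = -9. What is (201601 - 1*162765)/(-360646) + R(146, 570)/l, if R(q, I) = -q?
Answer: 24327104/18573269 ≈ 1.3098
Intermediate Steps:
j = -7 (j = 2 - 9 = -7)
K(Y) = -2 + Y
l = -103 (l = (-2 + (-7 - 9)) - 85*1 = (-2 - 16) - 85 = -18 - 85 = -103)
(201601 - 1*162765)/(-360646) + R(146, 570)/l = (201601 - 1*162765)/(-360646) - 1*146/(-103) = (201601 - 162765)*(-1/360646) - 146*(-1/103) = 38836*(-1/360646) + 146/103 = -19418/180323 + 146/103 = 24327104/18573269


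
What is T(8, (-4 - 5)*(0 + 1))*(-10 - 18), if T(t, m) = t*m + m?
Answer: 2268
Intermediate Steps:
T(t, m) = m + m*t (T(t, m) = m*t + m = m + m*t)
T(8, (-4 - 5)*(0 + 1))*(-10 - 18) = (((-4 - 5)*(0 + 1))*(1 + 8))*(-10 - 18) = (-9*1*9)*(-28) = -9*9*(-28) = -81*(-28) = 2268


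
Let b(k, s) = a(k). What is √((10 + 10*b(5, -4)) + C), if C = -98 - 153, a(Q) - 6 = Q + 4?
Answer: I*√91 ≈ 9.5394*I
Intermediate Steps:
a(Q) = 10 + Q (a(Q) = 6 + (Q + 4) = 6 + (4 + Q) = 10 + Q)
b(k, s) = 10 + k
C = -251
√((10 + 10*b(5, -4)) + C) = √((10 + 10*(10 + 5)) - 251) = √((10 + 10*15) - 251) = √((10 + 150) - 251) = √(160 - 251) = √(-91) = I*√91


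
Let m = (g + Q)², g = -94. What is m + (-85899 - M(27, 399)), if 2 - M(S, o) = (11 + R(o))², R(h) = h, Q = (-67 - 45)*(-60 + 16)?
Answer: 23449755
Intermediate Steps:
Q = 4928 (Q = -112*(-44) = 4928)
M(S, o) = 2 - (11 + o)²
m = 23367556 (m = (-94 + 4928)² = 4834² = 23367556)
m + (-85899 - M(27, 399)) = 23367556 + (-85899 - (2 - (11 + 399)²)) = 23367556 + (-85899 - (2 - 1*410²)) = 23367556 + (-85899 - (2 - 1*168100)) = 23367556 + (-85899 - (2 - 168100)) = 23367556 + (-85899 - 1*(-168098)) = 23367556 + (-85899 + 168098) = 23367556 + 82199 = 23449755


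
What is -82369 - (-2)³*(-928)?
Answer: -89793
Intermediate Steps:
-82369 - (-2)³*(-928) = -82369 - (-8)*(-928) = -82369 - 1*7424 = -82369 - 7424 = -89793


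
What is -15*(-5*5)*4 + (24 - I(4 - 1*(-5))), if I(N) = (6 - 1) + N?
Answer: 1510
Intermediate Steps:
I(N) = 5 + N
-15*(-5*5)*4 + (24 - I(4 - 1*(-5))) = -15*(-5*5)*4 + (24 - (5 + (4 - 1*(-5)))) = -(-375)*4 + (24 - (5 + (4 + 5))) = -15*(-100) + (24 - (5 + 9)) = 1500 + (24 - 1*14) = 1500 + (24 - 14) = 1500 + 10 = 1510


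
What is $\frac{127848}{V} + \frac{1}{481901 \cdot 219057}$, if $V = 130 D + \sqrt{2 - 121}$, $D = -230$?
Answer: $\frac{\sqrt{119} - 13496119085987836 i}{105563787357 \left(\sqrt{119} + 29900 i\right)} \approx -4.2759 - 0.00156 i$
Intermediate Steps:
$V = -29900 + i \sqrt{119}$ ($V = 130 \left(-230\right) + \sqrt{2 - 121} = -29900 + \sqrt{-119} = -29900 + i \sqrt{119} \approx -29900.0 + 10.909 i$)
$\frac{127848}{V} + \frac{1}{481901 \cdot 219057} = \frac{127848}{-29900 + i \sqrt{119}} + \frac{1}{481901 \cdot 219057} = \frac{127848}{-29900 + i \sqrt{119}} + \frac{1}{481901} \cdot \frac{1}{219057} = \frac{127848}{-29900 + i \sqrt{119}} + \frac{1}{105563787357} = \frac{1}{105563787357} + \frac{127848}{-29900 + i \sqrt{119}}$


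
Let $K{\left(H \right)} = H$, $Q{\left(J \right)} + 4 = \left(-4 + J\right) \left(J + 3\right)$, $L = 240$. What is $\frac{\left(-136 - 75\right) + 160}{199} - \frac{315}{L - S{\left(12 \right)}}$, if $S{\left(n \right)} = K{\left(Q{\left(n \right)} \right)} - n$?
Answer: $- \frac{69621}{27064} \approx -2.5725$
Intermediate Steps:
$Q{\left(J \right)} = -4 + \left(-4 + J\right) \left(3 + J\right)$ ($Q{\left(J \right)} = -4 + \left(-4 + J\right) \left(J + 3\right) = -4 + \left(-4 + J\right) \left(3 + J\right)$)
$S{\left(n \right)} = -16 + n^{2} - 2 n$ ($S{\left(n \right)} = \left(-16 + n^{2} - n\right) - n = -16 + n^{2} - 2 n$)
$\frac{\left(-136 - 75\right) + 160}{199} - \frac{315}{L - S{\left(12 \right)}} = \frac{\left(-136 - 75\right) + 160}{199} - \frac{315}{240 - \left(-16 + 12^{2} - 24\right)} = \left(-211 + 160\right) \frac{1}{199} - \frac{315}{240 - \left(-16 + 144 - 24\right)} = \left(-51\right) \frac{1}{199} - \frac{315}{240 - 104} = - \frac{51}{199} - \frac{315}{240 - 104} = - \frac{51}{199} - \frac{315}{136} = - \frac{69621}{27064}$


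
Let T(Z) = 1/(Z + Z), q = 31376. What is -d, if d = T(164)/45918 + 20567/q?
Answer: -9680054917/14767412472 ≈ -0.65550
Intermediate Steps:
T(Z) = 1/(2*Z)
d = 9680054917/14767412472 (d = ((½)/164)/45918 + 20567/31376 = ((½)*(1/164))*(1/45918) + 20567*(1/31376) = (1/328)*(1/45918) + 20567/31376 = 1/15061104 + 20567/31376 = 9680054917/14767412472 ≈ 0.65550)
-d = -1*9680054917/14767412472 = -9680054917/14767412472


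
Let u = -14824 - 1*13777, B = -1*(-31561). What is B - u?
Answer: 60162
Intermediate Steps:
B = 31561
u = -28601 (u = -14824 - 13777 = -28601)
B - u = 31561 - 1*(-28601) = 31561 + 28601 = 60162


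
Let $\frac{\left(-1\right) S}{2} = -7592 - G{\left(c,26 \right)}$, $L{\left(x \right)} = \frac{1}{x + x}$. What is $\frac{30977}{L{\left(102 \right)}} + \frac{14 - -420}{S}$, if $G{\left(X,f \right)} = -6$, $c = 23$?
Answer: $\frac{47938270705}{7586} \approx 6.3193 \cdot 10^{6}$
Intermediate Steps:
$L{\left(x \right)} = \frac{1}{2 x}$
$S = 15172$ ($S = - 2 \left(-7592 - -6\right) = - 2 \left(-7592 + 6\right) = \left(-2\right) \left(-7586\right) = 15172$)
$\frac{30977}{L{\left(102 \right)}} + \frac{14 - -420}{S} = \frac{30977}{\frac{1}{2} \cdot \frac{1}{102}} + \frac{14 - -420}{15172} = \frac{30977}{\frac{1}{2} \cdot \frac{1}{102}} + \left(14 + 420\right) \frac{1}{15172} = 30977 \frac{1}{\frac{1}{204}} + 434 \cdot \frac{1}{15172} = 30977 \cdot 204 + \frac{217}{7586} = 6319308 + \frac{217}{7586} = \frac{47938270705}{7586}$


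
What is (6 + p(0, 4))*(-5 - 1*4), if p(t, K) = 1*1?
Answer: -63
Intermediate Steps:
p(t, K) = 1
(6 + p(0, 4))*(-5 - 1*4) = (6 + 1)*(-5 - 1*4) = 7*(-5 - 4) = 7*(-9) = -63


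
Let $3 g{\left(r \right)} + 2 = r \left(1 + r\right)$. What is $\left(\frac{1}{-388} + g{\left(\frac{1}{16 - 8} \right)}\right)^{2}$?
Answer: $\frac{134351281}{346853376} \approx 0.38734$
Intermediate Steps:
$g{\left(r \right)} = - \frac{2}{3} + \frac{r \left(1 + r\right)}{3}$
$\left(\frac{1}{-388} + g{\left(\frac{1}{16 - 8} \right)}\right)^{2} = \left(\frac{1}{-388} + \left(- \frac{2}{3} + \frac{1}{3 \left(16 - 8\right)} + \frac{\left(\frac{1}{16 - 8}\right)^{2}}{3}\right)\right)^{2} = \left(- \frac{1}{388} + \left(- \frac{2}{3} + \frac{1}{3 \cdot 8} + \frac{\left(\frac{1}{8}\right)^{2}}{3}\right)\right)^{2} = \left(- \frac{1}{388} + \left(- \frac{2}{3} + \frac{1}{3} \cdot \frac{1}{8} + \frac{1}{3 \cdot 64}\right)\right)^{2} = \left(- \frac{1}{388} + \left(- \frac{2}{3} + \frac{1}{24} + \frac{1}{3} \cdot \frac{1}{64}\right)\right)^{2} = \left(- \frac{1}{388} + \left(- \frac{2}{3} + \frac{1}{24} + \frac{1}{192}\right)\right)^{2} = \left(- \frac{1}{388} - \frac{119}{192}\right)^{2} = \left(- \frac{11591}{18624}\right)^{2} = \frac{134351281}{346853376}$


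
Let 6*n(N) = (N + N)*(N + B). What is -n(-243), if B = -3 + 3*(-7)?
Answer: -21627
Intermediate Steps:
B = -24 (B = -3 - 21 = -24)
n(N) = N*(-24 + N)/3 (n(N) = ((N + N)*(N - 24))/6 = ((2*N)*(-24 + N))/6 = (2*N*(-24 + N))/6 = N*(-24 + N)/3)
-n(-243) = -(-243)*(-24 - 243)/3 = -(-243)*(-267)/3 = -1*21627 = -21627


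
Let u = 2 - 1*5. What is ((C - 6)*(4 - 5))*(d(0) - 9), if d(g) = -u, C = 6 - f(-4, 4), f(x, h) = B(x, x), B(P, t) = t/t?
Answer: -6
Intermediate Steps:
B(P, t) = 1
f(x, h) = 1
u = -3 (u = 2 - 5 = -3)
C = 5 (C = 6 - 1*1 = 6 - 1 = 5)
d(g) = 3 (d(g) = -1*(-3) = 3)
((C - 6)*(4 - 5))*(d(0) - 9) = ((5 - 6)*(4 - 5))*(3 - 9) = -1*(-1)*(-6) = 1*(-6) = -6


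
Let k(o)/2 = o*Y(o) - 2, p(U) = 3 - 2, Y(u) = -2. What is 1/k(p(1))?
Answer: -1/8 ≈ -0.12500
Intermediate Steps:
p(U) = 1
k(o) = -4 - 4*o (k(o) = 2*(o*(-2) - 2) = 2*(-2*o - 2) = 2*(-2 - 2*o) = -4 - 4*o)
1/k(p(1)) = 1/(-4 - 4*1) = 1/(-4 - 4) = 1/(-8) = -1/8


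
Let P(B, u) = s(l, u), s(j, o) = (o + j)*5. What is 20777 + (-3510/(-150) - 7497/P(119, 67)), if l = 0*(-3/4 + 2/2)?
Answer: 6960637/335 ≈ 20778.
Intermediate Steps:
l = 0 (l = 0*(-3*¼ + 2*(½)) = 0*(-¾ + 1) = 0*(¼) = 0)
s(j, o) = 5*j + 5*o (s(j, o) = (j + o)*5 = 5*j + 5*o)
P(B, u) = 5*u (P(B, u) = 5*0 + 5*u = 0 + 5*u = 5*u)
20777 + (-3510/(-150) - 7497/P(119, 67)) = 20777 + (-3510/(-150) - 7497/(5*67)) = 20777 + (-3510*(-1/150) - 7497/335) = 20777 + (117/5 - 7497*1/335) = 20777 + (117/5 - 7497/335) = 20777 + 342/335 = 6960637/335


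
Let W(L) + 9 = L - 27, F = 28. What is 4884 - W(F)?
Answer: 4892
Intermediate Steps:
W(L) = -36 + L (W(L) = -9 + (L - 27) = -9 + (-27 + L) = -36 + L)
4884 - W(F) = 4884 - (-36 + 28) = 4884 - 1*(-8) = 4884 + 8 = 4892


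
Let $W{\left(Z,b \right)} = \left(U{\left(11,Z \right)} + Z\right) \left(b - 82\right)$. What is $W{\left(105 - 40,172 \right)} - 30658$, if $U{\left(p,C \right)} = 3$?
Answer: $-24538$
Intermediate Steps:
$W{\left(Z,b \right)} = \left(-82 + b\right) \left(3 + Z\right)$ ($W{\left(Z,b \right)} = \left(3 + Z\right) \left(b - 82\right) = \left(3 + Z\right) \left(-82 + b\right) = \left(-82 + b\right) \left(3 + Z\right)$)
$W{\left(105 - 40,172 \right)} - 30658 = \left(-246 - 82 \left(105 - 40\right) + 3 \cdot 172 + \left(105 - 40\right) 172\right) - 30658 = \left(-246 - 82 \left(105 - 40\right) + 516 + \left(105 - 40\right) 172\right) - 30658 = \left(-246 - 5330 + 516 + 65 \cdot 172\right) - 30658 = \left(-246 - 5330 + 516 + 11180\right) - 30658 = 6120 - 30658 = -24538$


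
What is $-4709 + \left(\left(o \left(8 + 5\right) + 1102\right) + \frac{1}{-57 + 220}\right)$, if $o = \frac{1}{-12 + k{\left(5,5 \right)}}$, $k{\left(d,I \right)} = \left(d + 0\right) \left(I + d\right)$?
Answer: $- \frac{22339601}{6194} \approx -3606.7$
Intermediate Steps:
$k{\left(d,I \right)} = d \left(I + d\right)$
$o = \frac{1}{38}$ ($o = \frac{1}{-12 + 5 \left(5 + 5\right)} = \frac{1}{-12 + 5 \cdot 10} = \frac{1}{-12 + 50} = \frac{1}{38} \approx 0.026316$)
$-4709 + \left(\left(o \left(8 + 5\right) + 1102\right) + \frac{1}{-57 + 220}\right) = -4709 + \left(\left(\frac{8 + 5}{38} + 1102\right) + \frac{1}{-57 + 220}\right) = -4709 + \left(\left(\frac{1}{38} \cdot 13 + 1102\right) + \frac{1}{163}\right) = -4709 + \left(\left(\frac{13}{38} + 1102\right) + \frac{1}{163}\right) = -4709 + \left(\frac{41889}{38} + \frac{1}{163}\right) = -4709 + \frac{6827945}{6194} = - \frac{22339601}{6194}$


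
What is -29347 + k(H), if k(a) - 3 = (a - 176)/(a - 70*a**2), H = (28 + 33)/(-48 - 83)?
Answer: -7874691257/268461 ≈ -29333.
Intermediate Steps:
H = -61/131 (H = 61/(-131) = 61*(-1/131) = -61/131 ≈ -0.46565)
k(a) = 3 + (-176 + a)/(a - 70*a**2) (k(a) = 3 + (a - 176)/(a - 70*a**2) = 3 + (-176 + a)/(a - 70*a**2))
-29347 + k(H) = -29347 + 2*(88 - 2*(-61/131) + 105*(-61/131)**2)/((-61/131)*(-1 + 70*(-61/131))) = -29347 + 2*(-131/61)*(88 + 122/131 + 105*(3721/17161))/(-1 - 4270/131) = -29347 + 2*(-131/61)*(88 + 122/131 + 390705/17161)/(-4401/131) = -29347 + 2*(-131/61)*(-131/4401)*(1916855/17161) = -29347 + 3833710/268461 = -7874691257/268461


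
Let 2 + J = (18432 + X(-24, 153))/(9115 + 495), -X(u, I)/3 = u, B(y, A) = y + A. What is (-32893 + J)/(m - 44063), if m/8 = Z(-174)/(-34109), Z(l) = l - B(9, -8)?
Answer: 5390969165307/7221643358935 ≈ 0.74650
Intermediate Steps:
B(y, A) = A + y
X(u, I) = -3*u
Z(l) = -1 + l (Z(l) = l - (-8 + 9) = l - 1*1 = l - 1 = -1 + l)
J = -358/4805 (J = -2 + (18432 - 3*(-24))/(9115 + 495) = -2 + (18432 + 72)/9610 = -2 + 18504*(1/9610) = -2 + 9252/4805 = -358/4805 ≈ -0.074506)
m = 1400/34109 (m = 8*((-1 - 174)/(-34109)) = 8*(-175*(-1/34109)) = 8*(175/34109) = 1400/34109 ≈ 0.041045)
(-32893 + J)/(m - 44063) = (-32893 - 358/4805)/(1400/34109 - 44063) = -158051223/(4805*(-1502943467/34109)) = -158051223/4805*(-34109/1502943467) = 5390969165307/7221643358935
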